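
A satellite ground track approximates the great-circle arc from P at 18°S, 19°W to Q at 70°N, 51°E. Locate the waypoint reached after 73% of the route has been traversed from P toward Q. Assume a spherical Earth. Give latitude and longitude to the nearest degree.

≈ 50°N, 10°E

From cos δ = sin φ₁ sin φ₂ + cos φ₁ cos φ₂ cos Δλ, the central angle is δ ≈ 1.751 rad (100.3°).
Interpolate at f = 0.73 with slerp weights a = sin((1−f)δ)/sin δ ≈ 0.463, b = sin(fδ)/sin δ ≈ 0.973.
p = a·p₁ + b·p₂ ≈ (0.626, 0.115, 0.772); φ = arcsin(p_z) ≈ 50.49°, λ = atan2(p_y, p_x) ≈ 10.45°.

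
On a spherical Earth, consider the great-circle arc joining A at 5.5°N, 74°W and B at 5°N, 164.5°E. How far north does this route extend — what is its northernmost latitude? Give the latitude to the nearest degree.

≈ 11°N

The great circle lies in the plane with unit normal n̂ = (p₁ × p₂)/|p₁ × p₂|.
Here n̂_z ≈ -0.983; the vertex latitude is φ_max = arccos|n̂_z| ≈ 10.7°.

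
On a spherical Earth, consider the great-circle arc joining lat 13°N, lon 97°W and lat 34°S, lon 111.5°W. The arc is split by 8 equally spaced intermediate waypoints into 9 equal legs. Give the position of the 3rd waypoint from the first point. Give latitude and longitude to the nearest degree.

From cos δ = sin φ₁ sin φ₂ + cos φ₁ cos φ₂ cos Δλ, the central angle is δ ≈ 0.855 rad (49.0°).
Interpolate at f = 3/9 with slerp weights a = sin((1−f)δ)/sin δ ≈ 0.715, b = sin(fδ)/sin δ ≈ 0.373.
p = a·p₁ + b·p₂ ≈ (-0.198, -0.979, -0.047); φ = arcsin(p_z) ≈ -2.72°, λ = atan2(p_y, p_x) ≈ -101.44°.

≈ lat 3°S, lon 101°W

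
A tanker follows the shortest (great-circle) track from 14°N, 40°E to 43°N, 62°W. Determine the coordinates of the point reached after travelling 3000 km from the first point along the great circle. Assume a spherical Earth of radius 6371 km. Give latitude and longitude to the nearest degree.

≈ 32°N, 18°E

Convert each endpoint to a unit vector on the sphere (x = cos φ cos λ, y = cos φ sin λ, z = sin φ).
The central angle between the endpoints is δ = arccos(p₁·p₂) ≈ 1.553 rad (89.0°). The total great-circle distance is δ·R ≈ 1.553 × 6371 ≈ 9896 km, so the target fraction is f = 3000/9896 ≈ 0.303.
Interpolate at f ≈ 0.303 with slerp weights a = sin((1−f)δ)/sin δ ≈ 0.883, b = sin(fδ)/sin δ ≈ 0.454.
p = a·p₁ + b·p₂ ≈ (0.812, 0.258, 0.523); φ = arcsin(p_z) ≈ 31.54°, λ = atan2(p_y, p_x) ≈ 17.61°.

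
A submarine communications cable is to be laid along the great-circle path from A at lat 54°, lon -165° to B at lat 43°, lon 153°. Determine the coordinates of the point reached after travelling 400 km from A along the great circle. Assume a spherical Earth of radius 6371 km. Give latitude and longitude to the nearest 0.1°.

≈ lat 53.6°, lon -171.0°

From cos δ = sin φ₁ sin φ₂ + cos φ₁ cos φ₂ cos Δλ, the central angle is δ ≈ 0.513 rad (29.4°). The total great-circle distance is δ·R ≈ 0.513 × 6371 ≈ 3269 km, so the target fraction is f = 400/3269 ≈ 0.122.
Interpolate at f ≈ 0.122 with slerp weights a = sin((1−f)δ)/sin δ ≈ 0.887, b = sin(fδ)/sin δ ≈ 0.128.
p = a·p₁ + b·p₂ ≈ (-0.587, -0.092, 0.805); φ = arcsin(p_z) ≈ 53.56°, λ = atan2(p_y, p_x) ≈ -171.04°.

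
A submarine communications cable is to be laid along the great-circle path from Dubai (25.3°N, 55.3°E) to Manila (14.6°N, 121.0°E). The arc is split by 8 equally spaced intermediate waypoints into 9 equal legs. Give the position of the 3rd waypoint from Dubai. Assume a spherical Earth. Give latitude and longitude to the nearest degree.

≈ 25°N, 78°E

Write both endpoints as unit vectors p₁, p₂ with components (cos φ cos λ, cos φ sin λ, sin φ).
The central angle between the endpoints is δ = arccos(p₁·p₂) ≈ 1.084 rad (62.1°).
Interpolate at f = 3/9 with slerp weights a = sin((1−f)δ)/sin δ ≈ 0.748, b = sin(fδ)/sin δ ≈ 0.400.
p = a·p₁ + b·p₂ ≈ (0.186, 0.888, 0.421); φ = arcsin(p_z) ≈ 24.87°, λ = atan2(p_y, p_x) ≈ 78.18°.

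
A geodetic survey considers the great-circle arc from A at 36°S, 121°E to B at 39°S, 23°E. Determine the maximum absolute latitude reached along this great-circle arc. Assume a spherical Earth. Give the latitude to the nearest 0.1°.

The great circle lies in the plane with unit normal n̂ = (p₁ × p₂)/|p₁ × p₂|.
Here n̂_z ≈ -0.649; the vertex latitude is φ_max = arccos|n̂_z| ≈ 49.5°.

≈ 49.5°S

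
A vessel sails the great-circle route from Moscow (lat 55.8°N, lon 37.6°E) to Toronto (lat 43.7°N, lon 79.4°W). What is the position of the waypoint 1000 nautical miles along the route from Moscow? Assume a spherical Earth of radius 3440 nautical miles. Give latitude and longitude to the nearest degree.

Write both endpoints as unit vectors p₁, p₂ with components (cos φ cos λ, cos φ sin λ, sin φ).
The central angle between the endpoints is δ = arccos(p₁·p₂) ≈ 1.173 rad (67.2°). The total great-circle distance is δ·R ≈ 1.173 × 3440 ≈ 4037 nmi, so the target fraction is f = 1000/4037 ≈ 0.248.
Interpolate at f ≈ 0.248 with slerp weights a = sin((1−f)δ)/sin δ ≈ 0.838, b = sin(fδ)/sin δ ≈ 0.311.
p = a·p₁ + b·p₂ ≈ (0.414, 0.066, 0.908); φ = arcsin(p_z) ≈ 65.18°, λ = atan2(p_y, p_x) ≈ 9.11°.

≈ lat 65°N, lon 9°E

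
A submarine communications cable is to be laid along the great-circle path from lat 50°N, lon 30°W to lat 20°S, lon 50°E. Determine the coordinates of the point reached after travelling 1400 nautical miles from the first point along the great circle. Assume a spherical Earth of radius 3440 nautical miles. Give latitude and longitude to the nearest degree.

The haversine formula gives a central angle δ ≈ 1.729 rad (99.0°) between the endpoints. The total great-circle distance is δ·R ≈ 1.729 × 3440 ≈ 5946 nmi, so the target fraction is f = 1400/5946 ≈ 0.235.
Interpolate at f ≈ 0.235 with slerp weights a = sin((1−f)δ)/sin δ ≈ 0.981, b = sin(fδ)/sin δ ≈ 0.401.
p = a·p₁ + b·p₂ ≈ (0.788, -0.027, 0.615); φ = arcsin(p_z) ≈ 37.93°, λ = atan2(p_y, p_x) ≈ -1.95°.

≈ lat 38°N, lon 2°W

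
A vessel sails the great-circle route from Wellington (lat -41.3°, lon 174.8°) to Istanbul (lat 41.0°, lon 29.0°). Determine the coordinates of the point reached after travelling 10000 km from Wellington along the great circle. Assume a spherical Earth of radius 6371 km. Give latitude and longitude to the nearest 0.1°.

Convert each endpoint to a unit vector on the sphere (x = cos φ cos λ, y = cos φ sin λ, z = sin φ).
The central angle between the endpoints is δ = arccos(p₁·p₂) ≈ 2.695 rad (154.4°). The total great-circle distance is δ·R ≈ 2.695 × 6371 ≈ 17170 km, so the target fraction is f = 10000/17170 ≈ 0.582.
Interpolate at f ≈ 0.582 with slerp weights a = sin((1−f)δ)/sin δ ≈ 2.090, b = sin(fδ)/sin δ ≈ 2.316.
p = a·p₁ + b·p₂ ≈ (-0.035, 0.990, 0.140); φ = arcsin(p_z) ≈ 8.04°, λ = atan2(p_y, p_x) ≈ 92.02°.

≈ lat 8.0°, lon 92.0°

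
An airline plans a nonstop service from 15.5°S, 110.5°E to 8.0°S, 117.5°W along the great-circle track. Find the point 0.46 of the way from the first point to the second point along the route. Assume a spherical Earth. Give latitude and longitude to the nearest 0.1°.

≈ 27.4°S, 172.6°E

From cos δ = sin φ₁ sin φ₂ + cos φ₁ cos φ₂ cos Δλ, the central angle is δ ≈ 2.216 rad (127.0°).
Interpolate at f = 0.46 with slerp weights a = sin((1−f)δ)/sin δ ≈ 1.165, b = sin(fδ)/sin δ ≈ 1.066.
p = a·p₁ + b·p₂ ≈ (-0.881, 0.115, -0.460); φ = arcsin(p_z) ≈ -27.37°, λ = atan2(p_y, p_x) ≈ 172.55°.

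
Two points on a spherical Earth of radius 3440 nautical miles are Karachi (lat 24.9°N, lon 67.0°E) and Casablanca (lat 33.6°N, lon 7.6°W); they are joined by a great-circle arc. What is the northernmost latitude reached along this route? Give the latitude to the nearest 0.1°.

The great circle lies in the plane with unit normal n̂ = (p₁ × p₂)/|p₁ × p₂|.
Here n̂_z ≈ -0.808; the vertex latitude is φ_max = arccos|n̂_z| ≈ 36.1°.

≈ 36.1°N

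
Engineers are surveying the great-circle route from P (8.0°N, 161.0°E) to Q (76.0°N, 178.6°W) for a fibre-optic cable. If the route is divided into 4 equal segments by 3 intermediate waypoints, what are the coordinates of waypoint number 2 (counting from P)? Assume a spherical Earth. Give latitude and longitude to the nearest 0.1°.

Write both endpoints as unit vectors p₁, p₂ with components (cos φ cos λ, cos φ sin λ, sin φ).
The central angle between the endpoints is δ = arccos(p₁·p₂) ≈ 1.203 rad (68.9°).
Interpolate at f = 2/4 with slerp weights a = sin((1−f)δ)/sin δ ≈ 0.606, b = sin(fδ)/sin δ ≈ 0.606.
p = a·p₁ + b·p₂ ≈ (-0.714, 0.192, 0.673); φ = arcsin(p_z) ≈ 42.28°, λ = atan2(p_y, p_x) ≈ 164.96°.

≈ (42.3°N, 165.0°E)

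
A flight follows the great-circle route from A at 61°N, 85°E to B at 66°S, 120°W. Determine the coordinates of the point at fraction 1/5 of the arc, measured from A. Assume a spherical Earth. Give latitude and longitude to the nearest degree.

Write both endpoints as unit vectors p₁, p₂ with components (cos φ cos λ, cos φ sin λ, sin φ).
The central angle between the endpoints is δ = arccos(p₁·p₂) ≈ 2.930 rad (167.9°).
Interpolate at f = 1/5 with slerp weights a = sin((1−f)δ)/sin δ ≈ 3.409, b = sin(fδ)/sin δ ≈ 2.635.
p = a·p₁ + b·p₂ ≈ (-0.392, 0.718, 0.575); φ = arcsin(p_z) ≈ 35.09°, λ = atan2(p_y, p_x) ≈ 118.60°.

≈ 35°N, 119°E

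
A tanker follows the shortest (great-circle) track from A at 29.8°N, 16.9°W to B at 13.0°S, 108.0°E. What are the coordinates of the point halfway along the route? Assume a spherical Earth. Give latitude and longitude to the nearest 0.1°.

≈ 17.6°N, 51.9°E

Convert each endpoint to a unit vector on the sphere (x = cos φ cos λ, y = cos φ sin λ, z = sin φ).
The central angle between the endpoints is δ = arccos(p₁·p₂) ≈ 2.209 rad (126.6°).
Interpolate at f = 1/2 with slerp weights a = sin((1−f)δ)/sin δ ≈ 1.112, b = sin(fδ)/sin δ ≈ 1.112.
p = a·p₁ + b·p₂ ≈ (0.588, 0.750, 0.302); φ = arcsin(p_z) ≈ 17.61°, λ = atan2(p_y, p_x) ≈ 51.88°.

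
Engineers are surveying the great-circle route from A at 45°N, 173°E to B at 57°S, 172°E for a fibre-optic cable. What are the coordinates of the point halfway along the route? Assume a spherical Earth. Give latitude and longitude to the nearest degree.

From cos δ = sin φ₁ sin φ₂ + cos φ₁ cos φ₂ cos Δλ, the central angle is δ ≈ 1.780 rad (102.0°).
Interpolate at f = 1/2 with slerp weights a = sin((1−f)δ)/sin δ ≈ 0.795, b = sin(fδ)/sin δ ≈ 0.795.
p = a·p₁ + b·p₂ ≈ (-0.986, 0.129, -0.105); φ = arcsin(p_z) ≈ -6.00°, λ = atan2(p_y, p_x) ≈ 172.56°.

≈ 6°S, 173°E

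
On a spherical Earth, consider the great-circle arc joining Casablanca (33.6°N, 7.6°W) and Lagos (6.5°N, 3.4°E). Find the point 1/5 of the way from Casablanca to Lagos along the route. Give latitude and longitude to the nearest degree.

Convert each endpoint to a unit vector on the sphere (x = cos φ cos λ, y = cos φ sin λ, z = sin φ).
The central angle between the endpoints is δ = arccos(p₁·p₂) ≈ 0.505 rad (29.0°).
Interpolate at f = 1/5 with slerp weights a = sin((1−f)δ)/sin δ ≈ 0.813, b = sin(fδ)/sin δ ≈ 0.208.
p = a·p₁ + b·p₂ ≈ (0.878, -0.077, 0.473); φ = arcsin(p_z) ≈ 28.24°, λ = atan2(p_y, p_x) ≈ -5.03°.

≈ 28°N, 5°W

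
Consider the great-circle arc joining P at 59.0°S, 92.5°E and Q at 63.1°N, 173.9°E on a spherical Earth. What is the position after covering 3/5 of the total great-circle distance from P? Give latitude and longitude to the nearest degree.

The haversine formula gives a central angle δ ≈ 2.388 rad (136.9°) between the endpoints.
Interpolate at f = 3/5 with slerp weights a = sin((1−f)δ)/sin δ ≈ 1.194, b = sin(fδ)/sin δ ≈ 1.448.
p = a·p₁ + b·p₂ ≈ (-0.678, 0.684, 0.268); φ = arcsin(p_z) ≈ 15.56°, λ = atan2(p_y, p_x) ≈ 134.77°.

≈ 16°N, 135°E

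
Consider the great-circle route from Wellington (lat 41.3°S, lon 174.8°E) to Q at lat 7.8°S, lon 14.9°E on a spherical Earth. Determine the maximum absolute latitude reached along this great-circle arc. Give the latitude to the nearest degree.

≈ 71°S

The great circle lies in the plane with unit normal n̂ = (p₁ × p₂)/|p₁ × p₂|.
Here n̂_z ≈ -0.323; the vertex latitude is φ_max = arccos|n̂_z| ≈ 71.2°.
Check via Clairaut: cos φ_max = |cos φ₁| · sin C = cos(41.3°)·sin(154.6°) ≈ 0.323, again giving ≈ 71.2°.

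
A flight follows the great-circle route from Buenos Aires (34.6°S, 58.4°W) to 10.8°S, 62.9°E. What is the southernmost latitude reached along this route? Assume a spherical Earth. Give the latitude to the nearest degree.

The great circle lies in the plane with unit normal n̂ = (p₁ × p₂)/|p₁ × p₂|.
Here n̂_z ≈ +0.728; the vertex latitude is φ_max = arccos|n̂_z| ≈ 43.3°.
Check via Clairaut: cos φ_max = |cos φ₁| · sin C = cos(34.6°)·sin(117.9°) ≈ 0.728, again giving ≈ 43.3°.

≈ 43°S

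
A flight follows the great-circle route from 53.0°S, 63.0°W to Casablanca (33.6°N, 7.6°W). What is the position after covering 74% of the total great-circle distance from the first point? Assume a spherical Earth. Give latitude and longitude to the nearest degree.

From cos δ = sin φ₁ sin φ₂ + cos φ₁ cos φ₂ cos Δλ, the central angle is δ ≈ 1.729 rad (99.1°).
Interpolate at f = 0.74 with slerp weights a = sin((1−f)δ)/sin δ ≈ 0.440, b = sin(fδ)/sin δ ≈ 0.970.
p = a·p₁ + b·p₂ ≈ (0.921, -0.343, 0.185); φ = arcsin(p_z) ≈ 10.68°, λ = atan2(p_y, p_x) ≈ -20.41°.

≈ 11°N, 20°W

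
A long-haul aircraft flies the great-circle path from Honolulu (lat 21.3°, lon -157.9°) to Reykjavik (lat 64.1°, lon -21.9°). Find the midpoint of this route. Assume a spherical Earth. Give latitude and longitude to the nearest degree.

≈ lat 61°, lon -132°

The haversine formula gives a central angle δ ≈ 1.537 rad (88.1°) between the endpoints.
Interpolate at f = 1/2 with slerp weights a = sin((1−f)δ)/sin δ ≈ 0.695, b = sin(fδ)/sin δ ≈ 0.695.
p = a·p₁ + b·p₂ ≈ (-0.318, -0.357, 0.878); φ = arcsin(p_z) ≈ 61.42°, λ = atan2(p_y, p_x) ≈ -131.73°.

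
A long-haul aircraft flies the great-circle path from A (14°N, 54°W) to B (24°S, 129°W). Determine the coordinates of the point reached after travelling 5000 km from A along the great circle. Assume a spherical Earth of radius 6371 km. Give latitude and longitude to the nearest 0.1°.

Write both endpoints as unit vectors p₁, p₂ with components (cos φ cos λ, cos φ sin λ, sin φ).
The central angle between the endpoints is δ = arccos(p₁·p₂) ≈ 1.439 rad (82.5°). The total great-circle distance is δ·R ≈ 1.439 × 6371 ≈ 9170 km, so the target fraction is f = 5000/9170 ≈ 0.545.
Interpolate at f ≈ 0.545 with slerp weights a = sin((1−f)δ)/sin δ ≈ 0.614, b = sin(fδ)/sin δ ≈ 0.713.
p = a·p₁ + b·p₂ ≈ (-0.060, -0.988, -0.141); φ = arcsin(p_z) ≈ -8.13°, λ = atan2(p_y, p_x) ≈ -93.45°.

≈ (8.1°S, 93.4°W)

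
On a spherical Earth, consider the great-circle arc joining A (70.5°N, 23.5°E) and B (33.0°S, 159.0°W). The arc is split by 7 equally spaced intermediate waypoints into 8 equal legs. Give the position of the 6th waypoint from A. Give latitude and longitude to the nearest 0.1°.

Convert each endpoint to a unit vector on the sphere (x = cos φ cos λ, y = cos φ sin λ, z = sin φ).
The central angle between the endpoints is δ = arccos(p₁·p₂) ≈ 2.487 rad (142.5°).
Interpolate at f = 6/8 with slerp weights a = sin((1−f)δ)/sin δ ≈ 0.956, b = sin(fδ)/sin δ ≈ 1.571.
p = a·p₁ + b·p₂ ≈ (-0.938, -0.345, 0.046); φ = arcsin(p_z) ≈ 2.61°, λ = atan2(p_y, p_x) ≈ -159.80°.

≈ (2.6°N, 159.8°W)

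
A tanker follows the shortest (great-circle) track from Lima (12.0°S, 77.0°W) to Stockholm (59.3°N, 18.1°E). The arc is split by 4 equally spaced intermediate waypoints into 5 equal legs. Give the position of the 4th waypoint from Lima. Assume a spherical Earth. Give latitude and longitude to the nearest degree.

≈ 53°N, 18°W

From cos δ = sin φ₁ sin φ₂ + cos φ₁ cos φ₂ cos Δλ, the central angle is δ ≈ 1.796 rad (102.9°).
Interpolate at f = 4/5 with slerp weights a = sin((1−f)δ)/sin δ ≈ 0.361, b = sin(fδ)/sin δ ≈ 1.017.
p = a·p₁ + b·p₂ ≈ (0.573, -0.182, 0.799); φ = arcsin(p_z) ≈ 53.05°, λ = atan2(p_y, p_x) ≈ -17.67°.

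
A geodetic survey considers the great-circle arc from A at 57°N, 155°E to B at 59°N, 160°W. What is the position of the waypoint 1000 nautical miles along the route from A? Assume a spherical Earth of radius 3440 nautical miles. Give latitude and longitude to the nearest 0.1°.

≈ 60.1°N, 173.3°W

From cos δ = sin φ₁ sin φ₂ + cos φ₁ cos φ₂ cos Δλ, the central angle is δ ≈ 0.410 rad (23.5°). The total great-circle distance is δ·R ≈ 0.410 × 3440 ≈ 1409 nmi, so the target fraction is f = 1000/1409 ≈ 0.709.
Interpolate at f ≈ 0.709 with slerp weights a = sin((1−f)δ)/sin δ ≈ 0.298, b = sin(fδ)/sin δ ≈ 0.720.
p = a·p₁ + b·p₂ ≈ (-0.495, -0.058, 0.867); φ = arcsin(p_z) ≈ 60.08°, λ = atan2(p_y, p_x) ≈ -173.31°.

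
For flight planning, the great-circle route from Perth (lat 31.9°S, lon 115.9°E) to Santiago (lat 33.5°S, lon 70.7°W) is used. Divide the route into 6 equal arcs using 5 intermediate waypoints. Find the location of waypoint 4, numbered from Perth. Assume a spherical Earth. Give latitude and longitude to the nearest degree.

≈ lat 71°S, lon 82°W

The haversine formula gives a central angle δ ≈ 1.995 rad (114.3°) between the endpoints.
Interpolate at f = 4/6 with slerp weights a = sin((1−f)δ)/sin δ ≈ 0.677, b = sin(fδ)/sin δ ≈ 1.066.
p = a·p₁ + b·p₂ ≈ (0.043, -0.322, -0.946); φ = arcsin(p_z) ≈ -71.07°, λ = atan2(p_y, p_x) ≈ -82.45°.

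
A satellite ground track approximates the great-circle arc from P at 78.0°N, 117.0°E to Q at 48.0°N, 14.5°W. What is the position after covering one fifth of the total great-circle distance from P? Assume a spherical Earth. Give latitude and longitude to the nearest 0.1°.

≈ 82.2°N, 59.9°E

Convert each endpoint to a unit vector on the sphere (x = cos φ cos λ, y = cos φ sin λ, z = sin φ).
The central angle between the endpoints is δ = arccos(p₁·p₂) ≈ 0.883 rad (50.6°).
Interpolate at f = 1/5 with slerp weights a = sin((1−f)δ)/sin δ ≈ 0.840, b = sin(fδ)/sin δ ≈ 0.227.
p = a·p₁ + b·p₂ ≈ (0.068, 0.118, 0.991); φ = arcsin(p_z) ≈ 82.20°, λ = atan2(p_y, p_x) ≈ 59.95°.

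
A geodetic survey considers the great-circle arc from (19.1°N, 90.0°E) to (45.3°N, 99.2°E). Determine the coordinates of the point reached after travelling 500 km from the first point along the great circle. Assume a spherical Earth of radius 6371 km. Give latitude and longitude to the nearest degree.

≈ (23°N, 91°E)

The haversine formula gives a central angle δ ≈ 0.476 rad (27.3°) between the endpoints. The total great-circle distance is δ·R ≈ 0.476 × 6371 ≈ 3034 km, so the target fraction is f = 500/3034 ≈ 0.165.
Interpolate at f ≈ 0.165 with slerp weights a = sin((1−f)δ)/sin δ ≈ 0.845, b = sin(fδ)/sin δ ≈ 0.171.
p = a·p₁ + b·p₂ ≈ (-0.019, 0.917, 0.398); φ = arcsin(p_z) ≈ 23.46°, λ = atan2(p_y, p_x) ≈ 91.20°.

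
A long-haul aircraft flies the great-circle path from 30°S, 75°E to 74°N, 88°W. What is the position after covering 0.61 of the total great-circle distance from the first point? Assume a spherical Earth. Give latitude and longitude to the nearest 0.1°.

≈ 51.9°N, 64.4°E

Write both endpoints as unit vectors p₁, p₂ with components (cos φ cos λ, cos φ sin λ, sin φ).
The central angle between the endpoints is δ = arccos(p₁·p₂) ≈ 2.359 rad (135.1°).
Interpolate at f = 0.61 with slerp weights a = sin((1−f)δ)/sin δ ≈ 1.128, b = sin(fδ)/sin δ ≈ 1.406.
p = a·p₁ + b·p₂ ≈ (0.266, 0.556, 0.787); φ = arcsin(p_z) ≈ 51.91°, λ = atan2(p_y, p_x) ≈ 64.42°.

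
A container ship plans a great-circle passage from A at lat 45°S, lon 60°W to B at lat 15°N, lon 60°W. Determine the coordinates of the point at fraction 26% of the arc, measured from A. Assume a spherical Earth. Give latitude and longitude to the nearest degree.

Convert each endpoint to a unit vector on the sphere (x = cos φ cos λ, y = cos φ sin λ, z = sin φ).
The central angle between the endpoints is δ = arccos(p₁·p₂) ≈ 1.047 rad (60.0°).
Interpolate at f = 0.26 with slerp weights a = sin((1−f)δ)/sin δ ≈ 0.808, b = sin(fδ)/sin δ ≈ 0.311.
p = a·p₁ + b·p₂ ≈ (0.436, -0.754, -0.491); φ = arcsin(p_z) ≈ -29.40°, λ = atan2(p_y, p_x) ≈ -60.00°.

≈ lat 29°S, lon 60°W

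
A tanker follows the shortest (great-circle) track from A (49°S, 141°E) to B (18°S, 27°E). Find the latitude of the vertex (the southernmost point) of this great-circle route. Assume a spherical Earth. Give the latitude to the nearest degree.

The great circle lies in the plane with unit normal n̂ = (p₁ × p₂)/|p₁ × p₂|.
Here n̂_z ≈ -0.570; the vertex latitude is φ_max = arccos|n̂_z| ≈ 55.2°.
Check via Clairaut: cos φ_max = |cos φ₁| · sin C = cos(49.0°)·sin(119.7°) ≈ 0.570, again giving ≈ 55.2°.

≈ 55°S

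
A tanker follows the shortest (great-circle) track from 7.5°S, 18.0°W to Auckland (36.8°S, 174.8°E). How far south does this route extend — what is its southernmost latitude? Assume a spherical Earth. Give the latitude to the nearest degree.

≈ 76°S

The great circle lies in the plane with unit normal n̂ = (p₁ × p₂)/|p₁ × p₂|.
Here n̂_z ≈ -0.245; the vertex latitude is φ_max = arccos|n̂_z| ≈ 75.8°.
Check via Clairaut: cos φ_max = |cos φ₁| · sin C = cos(7.5°)·sin(165.7°) ≈ 0.245, again giving ≈ 75.8°.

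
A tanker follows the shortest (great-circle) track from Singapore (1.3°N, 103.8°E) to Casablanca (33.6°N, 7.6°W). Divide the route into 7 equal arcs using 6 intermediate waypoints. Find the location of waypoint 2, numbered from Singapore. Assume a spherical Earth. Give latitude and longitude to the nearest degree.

≈ (18°N, 78°E)

Write both endpoints as unit vectors p₁, p₂ with components (cos φ cos λ, cos φ sin λ, sin φ).
The central angle between the endpoints is δ = arccos(p₁·p₂) ≈ 1.866 rad (106.9°).
Interpolate at f = 2/7 with slerp weights a = sin((1−f)δ)/sin δ ≈ 1.016, b = sin(fδ)/sin δ ≈ 0.531.
p = a·p₁ + b·p₂ ≈ (0.196, 0.928, 0.317); φ = arcsin(p_z) ≈ 18.49°, λ = atan2(p_y, p_x) ≈ 78.05°.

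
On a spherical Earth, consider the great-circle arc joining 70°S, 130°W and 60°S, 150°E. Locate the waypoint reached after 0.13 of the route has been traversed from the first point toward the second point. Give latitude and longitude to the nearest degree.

From cos δ = sin φ₁ sin φ₂ + cos φ₁ cos φ₂ cos Δλ, the central angle is δ ≈ 0.567 rad (32.5°).
Interpolate at f = 0.13 with slerp weights a = sin((1−f)δ)/sin δ ≈ 0.882, b = sin(fδ)/sin δ ≈ 0.137.
p = a·p₁ + b·p₂ ≈ (-0.253, -0.197, -0.947); φ = arcsin(p_z) ≈ -71.30°, λ = atan2(p_y, p_x) ≈ -142.16°.

≈ 71°S, 142°W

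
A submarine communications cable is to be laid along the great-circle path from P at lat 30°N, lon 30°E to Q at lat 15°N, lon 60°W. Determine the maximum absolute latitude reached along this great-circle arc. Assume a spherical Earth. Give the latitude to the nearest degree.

The great circle lies in the plane with unit normal n̂ = (p₁ × p₂)/|p₁ × p₂|.
Here n̂_z ≈ -0.844; the vertex latitude is φ_max = arccos|n̂_z| ≈ 32.5°.
Check via Clairaut: cos φ_max = |cos φ₁| · sin C = cos(30.0°)·sin(76.9°) ≈ 0.844, again giving ≈ 32.5°.

≈ 32°N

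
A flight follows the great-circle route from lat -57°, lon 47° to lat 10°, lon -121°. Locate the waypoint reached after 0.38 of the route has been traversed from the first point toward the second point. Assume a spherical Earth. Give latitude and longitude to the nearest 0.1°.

From cos δ = sin φ₁ sin φ₂ + cos φ₁ cos φ₂ cos Δλ, the central angle is δ ≈ 2.305 rad (132.1°).
Interpolate at f = 0.38 with slerp weights a = sin((1−f)δ)/sin δ ≈ 1.334, b = sin(fδ)/sin δ ≈ 1.035.
p = a·p₁ + b·p₂ ≈ (-0.030, -0.342, -0.939); φ = arcsin(p_z) ≈ -69.90°, λ = atan2(p_y, p_x) ≈ -94.93°.

≈ lat -69.9°, lon -94.9°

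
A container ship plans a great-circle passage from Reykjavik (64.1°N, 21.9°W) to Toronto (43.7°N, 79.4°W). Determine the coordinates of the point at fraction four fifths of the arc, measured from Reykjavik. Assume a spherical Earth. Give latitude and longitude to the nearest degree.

≈ (50°N, 72°W)

Write both endpoints as unit vectors p₁, p₂ with components (cos φ cos λ, cos φ sin λ, sin φ).
The central angle between the endpoints is δ = arccos(p₁·p₂) ≈ 0.658 rad (37.7°).
Interpolate at f = 4/5 with slerp weights a = sin((1−f)δ)/sin δ ≈ 0.215, b = sin(fδ)/sin δ ≈ 0.822.
p = a·p₁ + b·p₂ ≈ (0.196, -0.619, 0.761); φ = arcsin(p_z) ≈ 49.52°, λ = atan2(p_y, p_x) ≈ -72.41°.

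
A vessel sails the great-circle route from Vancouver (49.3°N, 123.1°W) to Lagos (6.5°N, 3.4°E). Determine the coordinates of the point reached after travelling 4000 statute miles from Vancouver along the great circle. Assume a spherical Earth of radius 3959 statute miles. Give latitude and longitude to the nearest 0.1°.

≈ 44.8°N, 32.7°W

From cos δ = sin φ₁ sin φ₂ + cos φ₁ cos φ₂ cos Δλ, the central angle is δ ≈ 1.875 rad (107.4°). The total great-circle distance is δ·R ≈ 1.875 × 3959 ≈ 7423 mi, so the target fraction is f = 4000/7423 ≈ 0.539.
Interpolate at f ≈ 0.539 with slerp weights a = sin((1−f)δ)/sin δ ≈ 0.798, b = sin(fδ)/sin δ ≈ 0.888.
p = a·p₁ + b·p₂ ≈ (0.597, -0.383, 0.705); φ = arcsin(p_z) ≈ 44.84°, λ = atan2(p_y, p_x) ≈ -32.73°.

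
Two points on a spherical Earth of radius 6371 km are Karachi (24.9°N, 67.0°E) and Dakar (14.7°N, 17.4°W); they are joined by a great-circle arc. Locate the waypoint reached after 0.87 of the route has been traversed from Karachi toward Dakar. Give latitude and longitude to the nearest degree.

Convert each endpoint to a unit vector on the sphere (x = cos φ cos λ, y = cos φ sin λ, z = sin φ).
The central angle between the endpoints is δ = arccos(p₁·p₂) ≈ 1.377 rad (78.9°).
Interpolate at f = 0.87 with slerp weights a = sin((1−f)δ)/sin δ ≈ 0.181, b = sin(fδ)/sin δ ≈ 0.949.
p = a·p₁ + b·p₂ ≈ (0.940, -0.123, 0.317); φ = arcsin(p_z) ≈ 18.50°, λ = atan2(p_y, p_x) ≈ -7.45°.

≈ (18°N, 7°W)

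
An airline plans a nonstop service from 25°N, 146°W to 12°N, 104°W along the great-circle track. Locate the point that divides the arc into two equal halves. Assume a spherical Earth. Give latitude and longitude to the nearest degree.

Convert each endpoint to a unit vector on the sphere (x = cos φ cos λ, y = cos φ sin λ, z = sin φ).
The central angle between the endpoints is δ = arccos(p₁·p₂) ≈ 0.728 rad (41.7°).
Interpolate at f = 1/2 with slerp weights a = sin((1−f)δ)/sin δ ≈ 0.535, b = sin(fδ)/sin δ ≈ 0.535.
p = a·p₁ + b·p₂ ≈ (-0.529, -0.779, 0.337); φ = arcsin(p_z) ≈ 19.72°, λ = atan2(p_y, p_x) ≈ -124.16°.

≈ 20°N, 124°W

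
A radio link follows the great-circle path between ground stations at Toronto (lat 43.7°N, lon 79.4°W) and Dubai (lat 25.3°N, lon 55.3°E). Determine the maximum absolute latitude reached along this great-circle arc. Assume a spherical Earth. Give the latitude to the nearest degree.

The great circle lies in the plane with unit normal n̂ = (p₁ × p₂)/|p₁ × p₂|.
Here n̂_z ≈ +0.471; the vertex latitude is φ_max = arccos|n̂_z| ≈ 61.9°.
Check via Clairaut: cos φ_max = |cos φ₁| · sin C = cos(43.7°)·sin(40.7°) ≈ 0.471, again giving ≈ 61.9°.

≈ 62°N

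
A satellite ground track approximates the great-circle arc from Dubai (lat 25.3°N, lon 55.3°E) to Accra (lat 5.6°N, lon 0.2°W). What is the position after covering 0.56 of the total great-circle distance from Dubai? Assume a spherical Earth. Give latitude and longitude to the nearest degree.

The haversine formula gives a central angle δ ≈ 0.987 rad (56.5°) between the endpoints.
Interpolate at f = 0.56 with slerp weights a = sin((1−f)δ)/sin δ ≈ 0.504, b = sin(fδ)/sin δ ≈ 0.629.
p = a·p₁ + b·p₂ ≈ (0.886, 0.373, 0.277); φ = arcsin(p_z) ≈ 16.07°, λ = atan2(p_y, p_x) ≈ 22.82°.

≈ lat 16°N, lon 23°E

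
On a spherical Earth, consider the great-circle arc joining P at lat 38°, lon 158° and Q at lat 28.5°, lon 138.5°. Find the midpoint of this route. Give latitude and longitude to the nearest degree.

Convert each endpoint to a unit vector on the sphere (x = cos φ cos λ, y = cos φ sin λ, z = sin φ).
The central angle between the endpoints is δ = arccos(p₁·p₂) ≈ 0.328 rad (18.8°).
Interpolate at f = 1/2 with slerp weights a = sin((1−f)δ)/sin δ ≈ 0.507, b = sin(fδ)/sin δ ≈ 0.507.
p = a·p₁ + b·p₂ ≈ (-0.704, 0.445, 0.554); φ = arcsin(p_z) ≈ 33.63°, λ = atan2(p_y, p_x) ≈ 147.71°.

≈ lat 34°, lon 148°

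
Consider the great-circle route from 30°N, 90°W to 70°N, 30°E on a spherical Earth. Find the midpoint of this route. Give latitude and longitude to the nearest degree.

Convert each endpoint to a unit vector on the sphere (x = cos φ cos λ, y = cos φ sin λ, z = sin φ).
The central angle between the endpoints is δ = arccos(p₁·p₂) ≈ 1.243 rad (71.2°).
Interpolate at f = 1/2 with slerp weights a = sin((1−f)δ)/sin δ ≈ 0.615, b = sin(fδ)/sin δ ≈ 0.615.
p = a·p₁ + b·p₂ ≈ (0.182, -0.427, 0.885); φ = arcsin(p_z) ≈ 62.31°, λ = atan2(p_y, p_x) ≈ -66.92°.

≈ 62°N, 67°W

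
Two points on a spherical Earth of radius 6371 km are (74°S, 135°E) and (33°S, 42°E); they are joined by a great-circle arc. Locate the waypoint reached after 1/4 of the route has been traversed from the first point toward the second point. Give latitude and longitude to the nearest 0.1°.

Convert each endpoint to a unit vector on the sphere (x = cos φ cos λ, y = cos φ sin λ, z = sin φ).
The central angle between the endpoints is δ = arccos(p₁·p₂) ≈ 1.034 rad (59.2°).
Interpolate at f = 1/4 with slerp weights a = sin((1−f)δ)/sin δ ≈ 0.815, b = sin(fδ)/sin δ ≈ 0.297.
p = a·p₁ + b·p₂ ≈ (0.027, 0.326, -0.945); φ = arcsin(p_z) ≈ -70.93°, λ = atan2(p_y, p_x) ≈ 85.33°.

≈ (70.9°S, 85.3°E)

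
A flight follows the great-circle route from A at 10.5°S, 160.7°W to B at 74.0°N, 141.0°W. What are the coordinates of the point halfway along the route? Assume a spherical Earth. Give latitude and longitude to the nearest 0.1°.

Convert each endpoint to a unit vector on the sphere (x = cos φ cos λ, y = cos φ sin λ, z = sin φ).
The central angle between the endpoints is δ = arccos(p₁·p₂) ≈ 1.491 rad (85.4°).
Interpolate at f = 1/2 with slerp weights a = sin((1−f)δ)/sin δ ≈ 0.680, b = sin(fδ)/sin δ ≈ 0.680.
p = a·p₁ + b·p₂ ≈ (-0.777, -0.339, 0.530); φ = arcsin(p_z) ≈ 32.01°, λ = atan2(p_y, p_x) ≈ -156.42°.

≈ 32.0°N, 156.4°W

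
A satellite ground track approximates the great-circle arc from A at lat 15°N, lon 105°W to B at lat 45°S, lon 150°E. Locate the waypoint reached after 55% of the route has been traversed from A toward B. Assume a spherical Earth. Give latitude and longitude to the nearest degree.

≈ lat 27°S, lon 151°W

Write both endpoints as unit vectors p₁, p₂ with components (cos φ cos λ, cos φ sin λ, sin φ).
The central angle between the endpoints is δ = arccos(p₁·p₂) ≈ 1.939 rad (111.1°).
Interpolate at f = 0.55 with slerp weights a = sin((1−f)δ)/sin δ ≈ 0.821, b = sin(fδ)/sin δ ≈ 0.938.
p = a·p₁ + b·p₂ ≈ (-0.780, -0.434, -0.451); φ = arcsin(p_z) ≈ -26.81°, λ = atan2(p_y, p_x) ≈ -150.89°.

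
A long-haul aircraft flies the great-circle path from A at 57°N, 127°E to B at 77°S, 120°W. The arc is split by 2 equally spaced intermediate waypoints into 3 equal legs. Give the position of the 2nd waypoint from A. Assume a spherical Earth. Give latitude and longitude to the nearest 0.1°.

The haversine formula gives a central angle δ ≈ 2.616 rad (149.9°) between the endpoints.
Interpolate at f = 2/3 with slerp weights a = sin((1−f)δ)/sin δ ≈ 1.526, b = sin(fδ)/sin δ ≈ 1.963.
p = a·p₁ + b·p₂ ≈ (-0.721, 0.281, -0.633); φ = arcsin(p_z) ≈ -39.29°, λ = atan2(p_y, p_x) ≈ 158.69°.

≈ 39.3°S, 158.7°E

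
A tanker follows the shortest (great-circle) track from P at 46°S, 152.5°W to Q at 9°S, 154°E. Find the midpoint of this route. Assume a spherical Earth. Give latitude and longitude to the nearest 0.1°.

Convert each endpoint to a unit vector on the sphere (x = cos φ cos λ, y = cos φ sin λ, z = sin φ).
The central angle between the endpoints is δ = arccos(p₁·p₂) ≈ 1.023 rad (58.6°).
Interpolate at f = 1/2 with slerp weights a = sin((1−f)δ)/sin δ ≈ 0.573, b = sin(fδ)/sin δ ≈ 0.573.
p = a·p₁ + b·p₂ ≈ (-0.862, 0.064, -0.502); φ = arcsin(p_z) ≈ -30.14°, λ = atan2(p_y, p_x) ≈ 175.73°.

≈ 30.1°S, 175.7°E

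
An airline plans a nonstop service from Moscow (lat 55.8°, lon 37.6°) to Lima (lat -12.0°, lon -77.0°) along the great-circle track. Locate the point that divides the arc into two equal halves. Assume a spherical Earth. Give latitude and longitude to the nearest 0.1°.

≈ lat 34.4°, lon -42.5°

Convert each endpoint to a unit vector on the sphere (x = cos φ cos λ, y = cos φ sin λ, z = sin φ).
The central angle between the endpoints is δ = arccos(p₁·p₂) ≈ 1.983 rad (113.6°).
Interpolate at f = 1/2 with slerp weights a = sin((1−f)δ)/sin δ ≈ 0.914, b = sin(fδ)/sin δ ≈ 0.914.
p = a·p₁ + b·p₂ ≈ (0.608, -0.557, 0.566); φ = arcsin(p_z) ≈ 34.44°, λ = atan2(p_y, p_x) ≈ -42.52°.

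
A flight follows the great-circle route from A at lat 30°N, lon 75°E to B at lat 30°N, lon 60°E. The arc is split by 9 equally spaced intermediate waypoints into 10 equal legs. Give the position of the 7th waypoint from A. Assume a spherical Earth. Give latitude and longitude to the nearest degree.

The haversine formula gives a central angle δ ≈ 0.227 rad (13.0°) between the endpoints.
Interpolate at f = 7/10 with slerp weights a = sin((1−f)δ)/sin δ ≈ 0.302, b = sin(fδ)/sin δ ≈ 0.703.
p = a·p₁ + b·p₂ ≈ (0.372, 0.780, 0.503); φ = arcsin(p_z) ≈ 30.18°, λ = atan2(p_y, p_x) ≈ 64.50°.

≈ lat 30°N, lon 64°E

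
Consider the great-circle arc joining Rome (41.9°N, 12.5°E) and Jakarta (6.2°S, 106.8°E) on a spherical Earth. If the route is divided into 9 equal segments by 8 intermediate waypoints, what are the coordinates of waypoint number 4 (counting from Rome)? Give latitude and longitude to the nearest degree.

≈ 28°N, 63°E

Write both endpoints as unit vectors p₁, p₂ with components (cos φ cos λ, cos φ sin λ, sin φ).
The central angle between the endpoints is δ = arccos(p₁·p₂) ≈ 1.699 rad (97.3°).
Interpolate at f = 4/9 with slerp weights a = sin((1−f)δ)/sin δ ≈ 0.816, b = sin(fδ)/sin δ ≈ 0.691.
p = a·p₁ + b·p₂ ≈ (0.395, 0.789, 0.471); φ = arcsin(p_z) ≈ 28.07°, λ = atan2(p_y, p_x) ≈ 63.42°.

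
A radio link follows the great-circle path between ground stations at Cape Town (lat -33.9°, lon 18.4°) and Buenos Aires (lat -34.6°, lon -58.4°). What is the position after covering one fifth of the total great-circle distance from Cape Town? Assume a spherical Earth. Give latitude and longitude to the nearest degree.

≈ lat -38°, lon 4°

Convert each endpoint to a unit vector on the sphere (x = cos φ cos λ, y = cos φ sin λ, z = sin φ).
The central angle between the endpoints is δ = arccos(p₁·p₂) ≈ 1.078 rad (61.8°).
Interpolate at f = 1/5 with slerp weights a = sin((1−f)δ)/sin δ ≈ 0.862, b = sin(fδ)/sin δ ≈ 0.243.
p = a·p₁ + b·p₂ ≈ (0.784, 0.056, -0.619); φ = arcsin(p_z) ≈ -38.22°, λ = atan2(p_y, p_x) ≈ 4.06°.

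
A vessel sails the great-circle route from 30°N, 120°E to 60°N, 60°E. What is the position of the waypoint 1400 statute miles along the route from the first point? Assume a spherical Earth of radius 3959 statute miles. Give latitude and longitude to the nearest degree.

≈ 46°N, 104°E

The haversine formula gives a central angle δ ≈ 0.864 rad (49.5°) between the endpoints. The total great-circle distance is δ·R ≈ 0.864 × 3959 ≈ 3420 mi, so the target fraction is f = 1400/3420 ≈ 0.409.
Interpolate at f ≈ 0.409 with slerp weights a = sin((1−f)δ)/sin δ ≈ 0.642, b = sin(fδ)/sin δ ≈ 0.455.
p = a·p₁ + b·p₂ ≈ (-0.164, 0.679, 0.716); φ = arcsin(p_z) ≈ 45.69°, λ = atan2(p_y, p_x) ≈ 103.60°.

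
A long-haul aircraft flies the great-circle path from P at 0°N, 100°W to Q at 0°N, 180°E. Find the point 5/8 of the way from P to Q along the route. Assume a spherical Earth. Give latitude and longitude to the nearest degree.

≈ 0°N, 150°W

Convert each endpoint to a unit vector on the sphere (x = cos φ cos λ, y = cos φ sin λ, z = sin φ).
The central angle between the endpoints is δ = arccos(p₁·p₂) ≈ 1.396 rad (80.0°).
Interpolate at f = 5/8 with slerp weights a = sin((1−f)δ)/sin δ ≈ 0.508, b = sin(fδ)/sin δ ≈ 0.778.
p = a·p₁ + b·p₂ ≈ (-0.866, -0.500, 0.000); φ = arcsin(p_z) ≈ 0.00°, λ = atan2(p_y, p_x) ≈ -150.00°.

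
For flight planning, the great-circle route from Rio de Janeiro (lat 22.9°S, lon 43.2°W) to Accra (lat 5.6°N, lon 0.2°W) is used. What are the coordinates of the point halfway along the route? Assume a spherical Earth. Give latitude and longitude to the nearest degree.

≈ lat 9°S, lon 21°W

The haversine formula gives a central angle δ ≈ 0.886 rad (50.8°) between the endpoints.
Interpolate at f = 1/2 with slerp weights a = sin((1−f)δ)/sin δ ≈ 0.553, b = sin(fδ)/sin δ ≈ 0.553.
p = a·p₁ + b·p₂ ≈ (0.922, -0.351, -0.161); φ = arcsin(p_z) ≈ -9.28°, λ = atan2(p_y, p_x) ≈ -20.83°.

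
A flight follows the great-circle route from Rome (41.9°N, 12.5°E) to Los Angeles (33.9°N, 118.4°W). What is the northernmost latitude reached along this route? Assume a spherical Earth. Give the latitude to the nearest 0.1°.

≈ 62.1°N

The great circle lies in the plane with unit normal n̂ = (p₁ × p₂)/|p₁ × p₂|.
Here n̂_z ≈ -0.467; the vertex latitude is φ_max = arccos|n̂_z| ≈ 62.1°.
Check via Clairaut: cos φ_max = |cos φ₁| · sin C = cos(41.9°)·sin(38.9°) ≈ 0.467, again giving ≈ 62.1°.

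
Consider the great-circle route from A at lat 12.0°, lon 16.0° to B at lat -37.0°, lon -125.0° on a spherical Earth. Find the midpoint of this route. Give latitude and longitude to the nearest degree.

The haversine formula gives a central angle δ ≈ 2.392 rad (137.1°) between the endpoints.
Interpolate at f = 1/2 with slerp weights a = sin((1−f)δ)/sin δ ≈ 1.366, b = sin(fδ)/sin δ ≈ 1.366.
p = a·p₁ + b·p₂ ≈ (0.659, -0.526, -0.538); φ = arcsin(p_z) ≈ -32.56°, λ = atan2(p_y, p_x) ≈ -38.58°.

≈ lat -33°, lon -39°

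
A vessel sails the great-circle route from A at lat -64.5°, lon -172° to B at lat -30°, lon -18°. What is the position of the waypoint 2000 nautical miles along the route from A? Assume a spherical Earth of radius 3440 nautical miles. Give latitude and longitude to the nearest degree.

Convert each endpoint to a unit vector on the sphere (x = cos φ cos λ, y = cos φ sin λ, z = sin φ).
The central angle between the endpoints is δ = arccos(p₁·p₂) ≈ 1.454 rad (83.3°). The total great-circle distance is δ·R ≈ 1.454 × 3440 ≈ 5003 nmi, so the target fraction is f = 2000/5003 ≈ 0.400.
Interpolate at f ≈ 0.400 with slerp weights a = sin((1−f)δ)/sin δ ≈ 0.771, b = sin(fδ)/sin δ ≈ 0.553.
p = a·p₁ + b·p₂ ≈ (0.127, -0.194, -0.973); φ = arcsin(p_z) ≈ -76.60°, λ = atan2(p_y, p_x) ≈ -56.91°.

≈ lat -77°, lon -57°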